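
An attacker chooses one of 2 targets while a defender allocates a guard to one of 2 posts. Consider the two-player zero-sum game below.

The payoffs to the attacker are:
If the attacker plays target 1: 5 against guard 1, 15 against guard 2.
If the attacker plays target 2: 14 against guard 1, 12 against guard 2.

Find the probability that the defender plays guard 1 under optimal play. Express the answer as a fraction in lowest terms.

Row minima are 5 and 12, so the attacker's maximin is 12; column maxima are 14 and 15, so the defender's minimax is 14. These differ, so the equilibrium is in mixed strategies.
Let the defender play guard 1 with probability q. The attacker is indifferent when 5q + 15(1−q) = 14q + 12(1−q), giving q = 1/4.

1/4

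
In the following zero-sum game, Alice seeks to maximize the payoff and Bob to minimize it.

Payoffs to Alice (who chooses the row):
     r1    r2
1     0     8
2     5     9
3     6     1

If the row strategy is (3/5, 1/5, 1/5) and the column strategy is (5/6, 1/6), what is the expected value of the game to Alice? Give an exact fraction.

89/30

Against (5/6, 1/6), each row's expected payoff is 1: 4/3; 2: 17/3; 3: 31/6.
Taking the (3/5, 1/5, 1/5)-weighted average: (3/5)·(4/3) + (1/5)·(17/3) + (1/5)·(31/6) = 89/30.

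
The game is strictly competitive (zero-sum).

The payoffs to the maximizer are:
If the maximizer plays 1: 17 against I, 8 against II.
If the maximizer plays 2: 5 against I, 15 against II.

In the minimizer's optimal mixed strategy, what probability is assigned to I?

7/19

Row minima are 8 and 5, so the maximizer's maximin is 8; column maxima are 17 and 15, so the minimizer's minimax is 15. These differ, so the equilibrium is in mixed strategies.
Let the minimizer play I with probability q. The maximizer is indifferent when 17q + 8(1−q) = 5q + 15(1−q), giving q = 7/19.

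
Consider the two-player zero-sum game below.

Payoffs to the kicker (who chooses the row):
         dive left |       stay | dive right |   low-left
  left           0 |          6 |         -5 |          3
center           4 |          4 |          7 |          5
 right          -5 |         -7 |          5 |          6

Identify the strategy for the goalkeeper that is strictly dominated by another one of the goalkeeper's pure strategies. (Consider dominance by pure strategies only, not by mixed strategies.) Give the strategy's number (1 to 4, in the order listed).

4

The goalkeeper prefers columns that give the kicker less. Compare low-left with dive left: 0 < 3, 4 < 5, -5 < 6.
So dive left strictly dominates low-left for the goalkeeper; low-left is strictly dominated.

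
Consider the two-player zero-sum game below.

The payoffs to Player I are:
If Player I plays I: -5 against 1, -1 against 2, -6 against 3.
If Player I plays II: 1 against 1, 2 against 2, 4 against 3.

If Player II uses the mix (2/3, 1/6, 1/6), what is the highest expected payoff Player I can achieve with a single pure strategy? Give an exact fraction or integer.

I: (-5)·(2/3) + (-1)·(1/6) + (-6)·(1/6) = -9/2.
II: (1)·(2/3) + (2)·(1/6) + (4)·(1/6) = 5/3.
The best pure response is II with expected payoff 5/3.

5/3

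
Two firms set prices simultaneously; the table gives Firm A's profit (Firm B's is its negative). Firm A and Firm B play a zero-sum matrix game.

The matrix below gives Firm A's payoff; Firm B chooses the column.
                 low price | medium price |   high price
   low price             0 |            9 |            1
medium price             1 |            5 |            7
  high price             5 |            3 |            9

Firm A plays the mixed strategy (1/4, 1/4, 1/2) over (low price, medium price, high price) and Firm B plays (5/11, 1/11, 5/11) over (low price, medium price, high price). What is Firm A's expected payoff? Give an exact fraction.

Against (5/11, 1/11, 5/11), each row's expected payoff is low price: 14/11; medium price: 45/11; high price: 73/11.
Taking the (1/4, 1/4, 1/2)-weighted average: (1/4)·(14/11) + (1/4)·(45/11) + (1/2)·(73/11) = 205/44.

205/44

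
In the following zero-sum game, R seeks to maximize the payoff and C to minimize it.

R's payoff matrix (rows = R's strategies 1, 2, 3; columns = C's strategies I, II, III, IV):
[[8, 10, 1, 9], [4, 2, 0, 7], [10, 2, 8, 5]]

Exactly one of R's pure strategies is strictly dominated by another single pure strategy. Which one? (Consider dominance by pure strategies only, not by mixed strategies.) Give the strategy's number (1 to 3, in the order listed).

Compare 2 with 1: 8 > 4, 10 > 2, 1 > 0, 9 > 7.
So 1 strictly dominates 2 for R; 2 is strictly dominated.

2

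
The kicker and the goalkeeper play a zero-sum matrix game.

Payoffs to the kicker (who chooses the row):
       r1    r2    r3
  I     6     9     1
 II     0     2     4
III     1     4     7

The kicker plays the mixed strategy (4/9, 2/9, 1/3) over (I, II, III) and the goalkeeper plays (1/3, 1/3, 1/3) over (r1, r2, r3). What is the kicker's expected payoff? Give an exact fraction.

112/27

Against (1/3, 1/3, 1/3), each row's expected payoff is I: 16/3; II: 2; III: 4.
Taking the (4/9, 2/9, 1/3)-weighted average: (4/9)·(16/3) + (2/9)·(2) + (1/3)·(4) = 112/27.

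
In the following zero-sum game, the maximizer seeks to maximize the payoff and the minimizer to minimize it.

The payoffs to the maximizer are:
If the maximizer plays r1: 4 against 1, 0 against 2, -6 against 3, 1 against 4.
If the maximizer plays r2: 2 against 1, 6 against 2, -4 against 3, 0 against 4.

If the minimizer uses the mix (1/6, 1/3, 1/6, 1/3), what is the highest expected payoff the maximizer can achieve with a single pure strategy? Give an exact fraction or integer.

r1: (4)·(1/6) + (0)·(1/3) + (-6)·(1/6) + (1)·(1/3) = 0.
r2: (2)·(1/6) + (6)·(1/3) + (-4)·(1/6) + (0)·(1/3) = 5/3.
The best pure response is r2 with expected payoff 5/3.

5/3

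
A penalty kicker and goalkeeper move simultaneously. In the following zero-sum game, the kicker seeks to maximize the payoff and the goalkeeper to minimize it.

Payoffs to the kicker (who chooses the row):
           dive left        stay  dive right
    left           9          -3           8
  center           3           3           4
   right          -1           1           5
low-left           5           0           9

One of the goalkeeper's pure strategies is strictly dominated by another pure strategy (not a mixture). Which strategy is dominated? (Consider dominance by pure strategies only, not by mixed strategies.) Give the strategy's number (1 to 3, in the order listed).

The goalkeeper prefers columns that give the kicker less. Compare dive right with stay: -3 < 8, 3 < 4, 1 < 5, 0 < 9.
So stay strictly dominates dive right for the goalkeeper; dive right is strictly dominated.

3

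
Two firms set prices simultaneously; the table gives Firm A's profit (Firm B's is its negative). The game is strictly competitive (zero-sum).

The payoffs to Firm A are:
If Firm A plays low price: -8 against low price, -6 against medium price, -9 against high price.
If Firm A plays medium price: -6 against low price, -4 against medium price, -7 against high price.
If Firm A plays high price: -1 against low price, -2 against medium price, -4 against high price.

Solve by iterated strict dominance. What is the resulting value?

-4

Column low price is strictly dominated by high price for Firm B (-9<-8, -7<-6, -4<-1); eliminate low price.
Row low price is strictly dominated by row medium price (-4>-6, -7>-9); eliminate low price.
Column medium price is strictly dominated by high price for Firm B (-7<-4, -4<-2); eliminate medium price.
Row medium price is strictly dominated by row high price (-4>-7); eliminate medium price.
Only (high price, high price) remains, with payoff -4.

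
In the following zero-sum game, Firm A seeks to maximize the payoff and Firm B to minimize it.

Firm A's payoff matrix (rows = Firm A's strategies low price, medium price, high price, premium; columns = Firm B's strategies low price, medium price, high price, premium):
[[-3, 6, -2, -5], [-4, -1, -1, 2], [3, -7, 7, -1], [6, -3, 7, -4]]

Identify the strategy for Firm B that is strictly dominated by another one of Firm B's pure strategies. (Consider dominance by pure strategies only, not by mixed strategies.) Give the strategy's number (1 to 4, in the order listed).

Firm B prefers columns that give Firm A less. Compare high price with low price: -3 < -2, -4 < -1, 3 < 7, 6 < 7.
So low price strictly dominates high price for Firm B; high price is strictly dominated.

3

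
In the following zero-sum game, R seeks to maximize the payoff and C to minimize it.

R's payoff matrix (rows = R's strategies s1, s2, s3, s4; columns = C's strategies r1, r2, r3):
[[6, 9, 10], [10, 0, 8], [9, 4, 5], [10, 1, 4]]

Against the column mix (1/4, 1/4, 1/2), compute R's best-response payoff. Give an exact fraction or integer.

35/4

s1: (6)·(1/4) + (9)·(1/4) + (10)·(1/2) = 35/4.
s2: (10)·(1/4) + (0)·(1/4) + (8)·(1/2) = 13/2.
s3: (9)·(1/4) + (4)·(1/4) + (5)·(1/2) = 23/4.
s4: (10)·(1/4) + (1)·(1/4) + (4)·(1/2) = 19/4.
The best pure response is s1 with expected payoff 35/4.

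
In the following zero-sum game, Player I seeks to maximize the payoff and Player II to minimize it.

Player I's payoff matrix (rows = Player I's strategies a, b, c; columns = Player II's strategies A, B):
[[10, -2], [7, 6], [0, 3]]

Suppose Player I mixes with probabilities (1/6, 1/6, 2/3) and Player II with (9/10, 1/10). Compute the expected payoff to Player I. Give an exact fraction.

Against (9/10, 1/10), each row's expected payoff is a: 44/5; b: 69/10; c: 3/10.
Taking the (1/6, 1/6, 2/3)-weighted average: (1/6)·(44/5) + (1/6)·(69/10) + (2/3)·(3/10) = 169/60.

169/60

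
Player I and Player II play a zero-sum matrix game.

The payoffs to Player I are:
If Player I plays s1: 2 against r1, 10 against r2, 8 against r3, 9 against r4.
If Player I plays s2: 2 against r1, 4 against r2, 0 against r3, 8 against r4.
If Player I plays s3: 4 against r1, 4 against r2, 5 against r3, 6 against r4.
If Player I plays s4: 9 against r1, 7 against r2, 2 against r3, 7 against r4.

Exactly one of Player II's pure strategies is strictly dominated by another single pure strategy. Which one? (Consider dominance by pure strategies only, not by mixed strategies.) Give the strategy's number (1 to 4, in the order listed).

4

Player II prefers columns that give Player I less. Compare r4 with r3: 8 < 9, 0 < 8, 5 < 6, 2 < 7.
So r3 strictly dominates r4 for Player II; r4 is strictly dominated.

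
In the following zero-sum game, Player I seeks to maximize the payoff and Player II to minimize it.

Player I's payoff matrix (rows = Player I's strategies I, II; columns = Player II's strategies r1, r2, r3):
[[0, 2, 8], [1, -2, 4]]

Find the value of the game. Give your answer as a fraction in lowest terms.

Column r3 is strictly dominated by r2 for Player II (it gives Player I more in every row).
The remaining 2×2 game on (I, II) × (r1, r2) has no saddle point. Let Player I play I with probability p; indifference gives (1−p) = 2p − 2(1−p), so p = 3/5.
Similarly Player II's optimal q on r1 is 4/5, and the value is 0·(4/5) + (2)·(1/5) = 2/5.

2/5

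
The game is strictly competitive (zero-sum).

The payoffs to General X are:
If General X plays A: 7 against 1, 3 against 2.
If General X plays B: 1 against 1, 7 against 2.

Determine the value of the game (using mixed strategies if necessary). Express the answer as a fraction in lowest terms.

Row minima are 3 and 1, so General X's maximin is 3; column maxima are 7 and 7, so General Y's minimax is 7. These differ, so the equilibrium is in mixed strategies.
Let General X play A with probability p. General Y is indifferent when 7p + (1−p) = 3p + 7(1−p), giving p = 3/5.
Let General Y play 1 with probability q. General X is indifferent when 7q + 3(1−q) = q + 7(1−q), giving q = 2/5.
The value is 7·(2/5) + (3)·(3/5) = 23/5.

23/5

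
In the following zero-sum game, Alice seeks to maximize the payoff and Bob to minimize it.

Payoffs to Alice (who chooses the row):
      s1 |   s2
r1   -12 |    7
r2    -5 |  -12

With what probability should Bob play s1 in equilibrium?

19/26

Row minima are -12 and -12, so Alice's maximin is -12; column maxima are -5 and 7, so Bob's minimax is -5. These differ, so the equilibrium is in mixed strategies.
Let Bob play s1 with probability q. Alice is indifferent when −12q + 7(1−q) = −5q − 12(1−q), giving q = 19/26.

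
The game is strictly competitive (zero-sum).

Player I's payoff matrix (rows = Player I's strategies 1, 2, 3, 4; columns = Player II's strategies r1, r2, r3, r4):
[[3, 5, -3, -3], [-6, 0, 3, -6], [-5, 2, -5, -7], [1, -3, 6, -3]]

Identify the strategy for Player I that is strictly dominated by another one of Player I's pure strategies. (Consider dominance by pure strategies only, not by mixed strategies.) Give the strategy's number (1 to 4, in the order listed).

Compare 3 with 1: 3 > -5, 5 > 2, -3 > -5, -3 > -7.
So 1 strictly dominates 3 for Player I; 3 is strictly dominated.

3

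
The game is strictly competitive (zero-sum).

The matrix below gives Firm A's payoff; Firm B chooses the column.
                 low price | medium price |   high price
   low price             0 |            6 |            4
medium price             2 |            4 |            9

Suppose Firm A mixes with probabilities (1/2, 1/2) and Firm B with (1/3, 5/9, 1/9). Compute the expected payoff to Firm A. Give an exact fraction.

23/6

Against (1/3, 5/9, 1/9), each row's expected payoff is low price: 34/9; medium price: 35/9.
Taking the (1/2, 1/2)-weighted average: (1/2)·(34/9) + (1/2)·(35/9) = 23/6.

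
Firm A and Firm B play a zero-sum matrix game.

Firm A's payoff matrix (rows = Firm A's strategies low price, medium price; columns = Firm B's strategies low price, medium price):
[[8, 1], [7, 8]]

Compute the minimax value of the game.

Row minima are 1 and 7, so Firm A's maximin is 7; column maxima are 8 and 8, so Firm B's minimax is 8. These differ, so the equilibrium is in mixed strategies.
Let Firm A play low price with probability p. Firm B is indifferent when 8p + 7(1−p) = p + 8(1−p), giving p = 1/8.
Let Firm B play low price with probability q. Firm A is indifferent when 8q + (1−q) = 7q + 8(1−q), giving q = 7/8.
The value is 8·(7/8) + (1)·(1/8) = 57/8.

57/8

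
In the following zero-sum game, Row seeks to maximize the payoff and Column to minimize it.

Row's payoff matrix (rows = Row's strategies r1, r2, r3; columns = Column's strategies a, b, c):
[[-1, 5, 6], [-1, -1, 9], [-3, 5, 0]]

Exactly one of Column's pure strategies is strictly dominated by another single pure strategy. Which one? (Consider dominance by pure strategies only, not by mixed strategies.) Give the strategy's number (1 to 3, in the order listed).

Column prefers columns that give Row less. Compare c with a: -1 < 6, -1 < 9, -3 < 0.
So a strictly dominates c for Column; c is strictly dominated.

3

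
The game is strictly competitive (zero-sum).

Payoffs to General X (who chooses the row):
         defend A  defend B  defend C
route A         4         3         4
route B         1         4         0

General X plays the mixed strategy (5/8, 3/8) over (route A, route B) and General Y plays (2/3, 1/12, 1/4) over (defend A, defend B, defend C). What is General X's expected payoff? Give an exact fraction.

271/96

Against (2/3, 1/12, 1/4), each row's expected payoff is route A: 47/12; route B: 1.
Taking the (5/8, 3/8)-weighted average: (5/8)·(47/12) + (3/8)·(1) = 271/96.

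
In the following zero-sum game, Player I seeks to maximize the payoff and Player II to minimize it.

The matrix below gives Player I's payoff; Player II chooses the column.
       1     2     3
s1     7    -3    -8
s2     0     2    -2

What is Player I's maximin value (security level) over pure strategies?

-2

The worst-case payoff for each row is s1: -8, s2: -2.
The best of these is -2.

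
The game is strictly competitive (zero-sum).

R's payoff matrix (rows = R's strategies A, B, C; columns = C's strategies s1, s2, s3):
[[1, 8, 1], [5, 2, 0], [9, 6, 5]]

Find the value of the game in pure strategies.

Row minima: 1, 0, 5 → R's maximin is 5.
Column maxima: 9, 8, 5 → C's minimax is 5.
They coincide at (C, s3), so the value is 5.

5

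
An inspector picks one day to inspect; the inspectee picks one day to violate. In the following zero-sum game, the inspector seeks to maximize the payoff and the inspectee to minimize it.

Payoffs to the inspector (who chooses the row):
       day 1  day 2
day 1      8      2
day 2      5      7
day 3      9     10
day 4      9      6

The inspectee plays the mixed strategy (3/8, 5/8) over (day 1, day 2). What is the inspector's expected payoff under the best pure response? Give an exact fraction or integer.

day 1: (8)·(3/8) + (2)·(5/8) = 17/4.
day 2: (5)·(3/8) + (7)·(5/8) = 25/4.
day 3: (9)·(3/8) + (10)·(5/8) = 77/8.
day 4: (9)·(3/8) + (6)·(5/8) = 57/8.
The best pure response is day 3 with expected payoff 77/8.

77/8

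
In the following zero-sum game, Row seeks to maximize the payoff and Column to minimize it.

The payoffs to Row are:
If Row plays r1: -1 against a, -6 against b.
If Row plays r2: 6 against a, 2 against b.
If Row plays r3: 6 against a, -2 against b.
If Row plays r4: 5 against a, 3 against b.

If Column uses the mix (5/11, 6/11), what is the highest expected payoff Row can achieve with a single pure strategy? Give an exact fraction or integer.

43/11

r1: (-1)·(5/11) + (-6)·(6/11) = -41/11.
r2: (6)·(5/11) + (2)·(6/11) = 42/11.
r3: (6)·(5/11) + (-2)·(6/11) = 18/11.
r4: (5)·(5/11) + (3)·(6/11) = 43/11.
The best pure response is r4 with expected payoff 43/11.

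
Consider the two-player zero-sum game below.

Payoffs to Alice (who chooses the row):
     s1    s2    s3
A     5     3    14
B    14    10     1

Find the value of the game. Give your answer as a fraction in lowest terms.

Column s1 is strictly dominated by s2 for Bob (it gives Alice more in every row).
The remaining 2×2 game on (A, B) × (s2, s3) has no saddle point. Let Alice play A with probability p; indifference gives 3p + 10(1−p) = 14p + (1−p), so p = 9/20.
Similarly Bob's optimal q on s2 is 13/20, and the value is 3·(13/20) + (14)·(7/20) = 137/20.

137/20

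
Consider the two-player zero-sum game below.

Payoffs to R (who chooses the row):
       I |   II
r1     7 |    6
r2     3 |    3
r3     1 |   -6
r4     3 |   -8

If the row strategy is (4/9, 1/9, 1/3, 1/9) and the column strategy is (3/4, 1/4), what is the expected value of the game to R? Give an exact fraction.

Against (3/4, 1/4), each row's expected payoff is r1: 27/4; r2: 3; r3: -3/4; r4: 1/4.
Taking the (4/9, 1/9, 1/3, 1/9)-weighted average: (4/9)·(27/4) + (1/9)·(3) + (1/3)·(-3/4) + (1/9)·(1/4) = 28/9.

28/9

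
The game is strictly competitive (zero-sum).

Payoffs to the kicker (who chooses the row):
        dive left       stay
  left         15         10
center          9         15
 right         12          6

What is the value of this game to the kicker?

Row right is strictly dominated by row left, so the kicker never plays it.
The remaining 2×2 game on (left, center) × (dive left, stay) has no saddle point. Let the kicker play left with probability p; indifference gives 15p + 9(1−p) = 10p + 15(1−p), so p = 6/11.
Similarly the goalkeeper's optimal q on dive left is 5/11, and the value is 15·(5/11) + (10)·(6/11) = 135/11.

135/11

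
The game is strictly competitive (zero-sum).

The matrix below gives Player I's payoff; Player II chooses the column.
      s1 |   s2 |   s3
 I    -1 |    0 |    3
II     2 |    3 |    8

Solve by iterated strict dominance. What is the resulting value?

Row I is strictly dominated by row II (2>-1, 3>0, 8>3); eliminate I.
Column s3 is strictly dominated by s1 for Player II (2<8); eliminate s3.
Column s2 is strictly dominated by s1 for Player II (2<3); eliminate s2.
Only (II, s1) remains, with payoff 2.

2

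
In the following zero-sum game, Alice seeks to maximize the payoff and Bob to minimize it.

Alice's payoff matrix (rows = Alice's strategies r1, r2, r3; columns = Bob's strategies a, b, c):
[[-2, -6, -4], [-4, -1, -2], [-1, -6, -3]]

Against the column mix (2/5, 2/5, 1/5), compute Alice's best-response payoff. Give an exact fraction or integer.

-12/5

r1: (-2)·(2/5) + (-6)·(2/5) + (-4)·(1/5) = -4.
r2: (-4)·(2/5) + (-1)·(2/5) + (-2)·(1/5) = -12/5.
r3: (-1)·(2/5) + (-6)·(2/5) + (-3)·(1/5) = -17/5.
The best pure response is r2 with expected payoff -12/5.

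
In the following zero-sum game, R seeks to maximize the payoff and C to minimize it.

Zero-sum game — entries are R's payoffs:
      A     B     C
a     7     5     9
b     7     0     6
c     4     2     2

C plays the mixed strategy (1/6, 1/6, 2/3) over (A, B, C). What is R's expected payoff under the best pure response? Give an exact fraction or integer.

8

a: (7)·(1/6) + (5)·(1/6) + (9)·(2/3) = 8.
b: (7)·(1/6) + (0)·(1/6) + (6)·(2/3) = 31/6.
c: (4)·(1/6) + (2)·(1/6) + (2)·(2/3) = 7/3.
The best pure response is a with expected payoff 8.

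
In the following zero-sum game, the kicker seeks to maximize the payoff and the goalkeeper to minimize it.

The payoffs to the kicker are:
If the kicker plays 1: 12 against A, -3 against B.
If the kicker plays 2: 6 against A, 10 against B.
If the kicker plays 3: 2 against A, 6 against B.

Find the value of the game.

138/19

Row 3 is strictly dominated by row 2, so the kicker never plays it.
The remaining 2×2 game on (1, 2) × (A, B) has no saddle point. Let the kicker play 1 with probability p; indifference gives 12p + 6(1−p) = −3p + 10(1−p), so p = 4/19.
Similarly the goalkeeper's optimal q on A is 13/19, and the value is 12·(13/19) + (-3)·(6/19) = 138/19.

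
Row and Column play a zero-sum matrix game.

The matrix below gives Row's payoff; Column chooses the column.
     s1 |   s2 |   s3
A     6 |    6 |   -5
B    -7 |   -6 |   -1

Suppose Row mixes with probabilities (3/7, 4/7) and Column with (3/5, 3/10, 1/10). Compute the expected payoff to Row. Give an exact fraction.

-97/70

Against (3/5, 3/10, 1/10), each row's expected payoff is A: 49/10; B: -61/10.
Taking the (3/7, 4/7)-weighted average: (3/7)·(49/10) + (4/7)·(-61/10) = -97/70.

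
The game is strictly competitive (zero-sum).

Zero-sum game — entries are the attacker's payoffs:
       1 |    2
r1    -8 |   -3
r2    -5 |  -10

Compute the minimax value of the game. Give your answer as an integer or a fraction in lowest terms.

-13/2

Row minima are -8 and -10, so the attacker's maximin is -8; column maxima are -5 and -3, so the defender's minimax is -5. These differ, so the equilibrium is in mixed strategies.
Let the attacker play r1 with probability p. The defender is indifferent when −8p − 5(1−p) = −3p − 10(1−p), giving p = 1/2.
Let the defender play 1 with probability q. The attacker is indifferent when −8q − 3(1−q) = −5q − 10(1−q), giving q = 7/10.
The value is -8·(7/10) + (-3)·(3/10) = -13/2.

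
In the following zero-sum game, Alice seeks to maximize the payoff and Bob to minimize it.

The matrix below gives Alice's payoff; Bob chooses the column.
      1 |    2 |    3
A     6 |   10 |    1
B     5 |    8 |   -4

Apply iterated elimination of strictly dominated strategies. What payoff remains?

Row B is strictly dominated by row A (6>5, 10>8, 1>-4); eliminate B.
Column 1 is strictly dominated by 3 for Bob (1<6); eliminate 1.
Column 2 is strictly dominated by 3 for Bob (1<10); eliminate 2.
Only (A, 3) remains, with payoff 1.

1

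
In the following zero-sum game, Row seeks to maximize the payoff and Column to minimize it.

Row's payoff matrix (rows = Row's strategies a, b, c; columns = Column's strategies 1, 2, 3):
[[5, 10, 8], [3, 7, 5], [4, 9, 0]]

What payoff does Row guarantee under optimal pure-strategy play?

5

Row minima: 5, 3, 0 → Row's maximin is 5.
Column maxima: 5, 10, 8 → Column's minimax is 5.
They coincide at (a, 1), so the value is 5.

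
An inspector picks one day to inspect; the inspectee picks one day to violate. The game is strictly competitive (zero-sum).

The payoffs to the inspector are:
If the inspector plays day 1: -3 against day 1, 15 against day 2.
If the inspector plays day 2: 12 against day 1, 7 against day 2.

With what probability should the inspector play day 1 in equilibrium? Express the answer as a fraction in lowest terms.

5/23

Row minima are -3 and 7, so the inspector's maximin is 7; column maxima are 12 and 15, so the inspectee's minimax is 12. These differ, so the equilibrium is in mixed strategies.
Let the inspector play day 1 with probability p. The inspectee is indifferent when −3p + 12(1−p) = 15p + 7(1−p), giving p = 5/23.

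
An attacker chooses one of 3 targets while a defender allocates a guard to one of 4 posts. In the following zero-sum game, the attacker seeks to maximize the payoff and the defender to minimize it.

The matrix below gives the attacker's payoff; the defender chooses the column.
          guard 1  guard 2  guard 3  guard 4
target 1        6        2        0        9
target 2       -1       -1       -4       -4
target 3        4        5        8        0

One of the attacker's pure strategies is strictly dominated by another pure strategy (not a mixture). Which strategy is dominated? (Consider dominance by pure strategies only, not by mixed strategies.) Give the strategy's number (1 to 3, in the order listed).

2

Compare target 2 with target 1: 6 > -1, 2 > -1, 0 > -4, 9 > -4.
So target 1 strictly dominates target 2 for the attacker; target 2 is strictly dominated.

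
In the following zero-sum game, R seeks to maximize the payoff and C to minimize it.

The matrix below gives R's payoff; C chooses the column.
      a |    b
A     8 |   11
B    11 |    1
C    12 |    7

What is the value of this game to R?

Row B is strictly dominated by row C, so R never plays it.
The remaining 2×2 game on (A, C) × (a, b) has no saddle point. Let R play A with probability p; indifference gives 8p + 12(1−p) = 11p + 7(1−p), so p = 5/8.
Similarly C's optimal q on a is 1/2, and the value is 8·(1/2) + (11)·(1/2) = 19/2.

19/2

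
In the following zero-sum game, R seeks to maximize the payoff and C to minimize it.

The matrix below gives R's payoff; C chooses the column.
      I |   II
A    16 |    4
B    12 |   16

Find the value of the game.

Row minima are 4 and 12, so R's maximin is 12; column maxima are 16 and 16, so C's minimax is 16. These differ, so the equilibrium is in mixed strategies.
Let R play A with probability p. C is indifferent when 16p + 12(1−p) = 4p + 16(1−p), giving p = 1/4.
Let C play I with probability q. R is indifferent when 16q + 4(1−q) = 12q + 16(1−q), giving q = 3/4.
The value is 16·(3/4) + (4)·(1/4) = 13.

13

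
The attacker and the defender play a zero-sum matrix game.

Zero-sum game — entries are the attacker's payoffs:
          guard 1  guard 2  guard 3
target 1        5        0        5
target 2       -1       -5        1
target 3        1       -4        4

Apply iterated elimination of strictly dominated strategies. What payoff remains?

0

Row target 2 is strictly dominated by row target 1 (5>-1, 0>-5, 5>1); eliminate target 2.
Row target 3 is strictly dominated by row target 1 (5>1, 0>-4, 5>4); eliminate target 3.
Column guard 1 is strictly dominated by guard 2 for the defender (0<5); eliminate guard 1.
Column guard 3 is strictly dominated by guard 2 for the defender (0<5); eliminate guard 3.
Only (target 1, guard 2) remains, with payoff 0.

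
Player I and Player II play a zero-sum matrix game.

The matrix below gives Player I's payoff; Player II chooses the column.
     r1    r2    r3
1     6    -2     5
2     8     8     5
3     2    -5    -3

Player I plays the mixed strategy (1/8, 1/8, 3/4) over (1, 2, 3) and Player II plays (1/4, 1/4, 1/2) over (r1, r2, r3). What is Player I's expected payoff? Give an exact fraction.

-7/16

Against (1/4, 1/4, 1/2), each row's expected payoff is 1: 7/2; 2: 13/2; 3: -9/4.
Taking the (1/8, 1/8, 3/4)-weighted average: (1/8)·(7/2) + (1/8)·(13/2) + (3/4)·(-9/4) = -7/16.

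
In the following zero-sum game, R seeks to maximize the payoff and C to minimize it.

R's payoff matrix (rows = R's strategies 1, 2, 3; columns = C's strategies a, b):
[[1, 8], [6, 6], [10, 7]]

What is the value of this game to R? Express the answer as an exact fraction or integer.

73/10

Row 2 is strictly dominated by row 3, so R never plays it.
The remaining 2×2 game on (1, 3) × (a, b) has no saddle point. Let R play 1 with probability p; indifference gives p + 10(1−p) = 8p + 7(1−p), so p = 3/10.
Similarly C's optimal q on a is 1/10, and the value is 1·(1/10) + (8)·(9/10) = 73/10.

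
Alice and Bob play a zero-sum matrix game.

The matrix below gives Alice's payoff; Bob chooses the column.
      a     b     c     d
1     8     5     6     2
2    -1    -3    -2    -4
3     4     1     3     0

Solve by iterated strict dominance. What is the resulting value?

Row 2 is strictly dominated by row 1 (8>-1, 5>-3, 6>-2, 2>-4); eliminate 2.
Row 3 is strictly dominated by row 1 (8>4, 5>1, 6>3, 2>0); eliminate 3.
Column b is strictly dominated by d for Bob (2<5); eliminate b.
Column c is strictly dominated by d for Bob (2<6); eliminate c.
Column a is strictly dominated by d for Bob (2<8); eliminate a.
Only (1, d) remains, with payoff 2.

2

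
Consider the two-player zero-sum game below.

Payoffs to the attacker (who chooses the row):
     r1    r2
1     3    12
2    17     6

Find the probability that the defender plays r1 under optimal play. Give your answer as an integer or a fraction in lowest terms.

Row minima are 3 and 6, so the attacker's maximin is 6; column maxima are 17 and 12, so the defender's minimax is 12. These differ, so the equilibrium is in mixed strategies.
Let the defender play r1 with probability q. The attacker is indifferent when 3q + 12(1−q) = 17q + 6(1−q), giving q = 3/10.

3/10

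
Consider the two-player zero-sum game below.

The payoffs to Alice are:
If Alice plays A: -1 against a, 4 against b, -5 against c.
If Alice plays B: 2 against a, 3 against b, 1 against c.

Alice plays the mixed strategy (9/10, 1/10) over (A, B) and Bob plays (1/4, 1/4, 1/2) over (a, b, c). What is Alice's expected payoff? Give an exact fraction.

Against (1/4, 1/4, 1/2), each row's expected payoff is A: -7/4; B: 7/4.
Taking the (9/10, 1/10)-weighted average: (9/10)·(-7/4) + (1/10)·(7/4) = -7/5.

-7/5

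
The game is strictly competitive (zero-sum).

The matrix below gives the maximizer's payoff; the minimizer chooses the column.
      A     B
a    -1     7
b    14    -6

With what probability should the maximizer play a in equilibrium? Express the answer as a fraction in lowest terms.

5/7

Row minima are -1 and -6, so the maximizer's maximin is -1; column maxima are 14 and 7, so the minimizer's minimax is 7. These differ, so the equilibrium is in mixed strategies.
Let the maximizer play a with probability p. The minimizer is indifferent when −p + 14(1−p) = 7p − 6(1−p), giving p = 5/7.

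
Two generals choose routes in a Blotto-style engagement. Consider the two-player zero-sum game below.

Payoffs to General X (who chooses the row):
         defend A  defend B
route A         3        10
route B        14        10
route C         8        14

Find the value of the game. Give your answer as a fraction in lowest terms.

Row route A is strictly dominated by row route C, so General X never plays it.
The remaining 2×2 game on (route B, route C) × (defend A, defend B) has no saddle point. Let General X play route B with probability p; indifference gives 14p + 8(1−p) = 10p + 14(1−p), so p = 3/5.
Similarly General Y's optimal q on defend A is 2/5, and the value is 14·(2/5) + (10)·(3/5) = 58/5.

58/5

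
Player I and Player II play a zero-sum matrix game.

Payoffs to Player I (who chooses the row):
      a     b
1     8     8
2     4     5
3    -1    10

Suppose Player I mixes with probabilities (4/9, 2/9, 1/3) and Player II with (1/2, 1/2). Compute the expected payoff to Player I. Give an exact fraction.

109/18

Against (1/2, 1/2), each row's expected payoff is 1: 8; 2: 9/2; 3: 9/2.
Taking the (4/9, 2/9, 1/3)-weighted average: (4/9)·(8) + (2/9)·(9/2) + (1/3)·(9/2) = 109/18.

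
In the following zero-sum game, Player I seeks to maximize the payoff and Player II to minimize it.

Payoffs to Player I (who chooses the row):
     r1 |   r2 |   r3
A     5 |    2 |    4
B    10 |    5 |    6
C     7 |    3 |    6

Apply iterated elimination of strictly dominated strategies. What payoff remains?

5

Column r3 is strictly dominated by r2 for Player II (2<4, 5<6, 3<6); eliminate r3.
Row A is strictly dominated by row B (10>5, 5>2); eliminate A.
Row C is strictly dominated by row B (10>7, 5>3); eliminate C.
Column r1 is strictly dominated by r2 for Player II (5<10); eliminate r1.
Only (B, r2) remains, with payoff 5.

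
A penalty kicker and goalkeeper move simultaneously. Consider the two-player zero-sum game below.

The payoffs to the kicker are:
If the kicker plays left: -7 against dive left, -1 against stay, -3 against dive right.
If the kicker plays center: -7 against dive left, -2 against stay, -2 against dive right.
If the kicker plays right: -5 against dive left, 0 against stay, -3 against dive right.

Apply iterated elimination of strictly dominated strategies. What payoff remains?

Column stay is strictly dominated by dive left for the goalkeeper (-7<-1, -7<-2, -5<0); eliminate stay.
Column dive right is strictly dominated by dive left for the goalkeeper (-7<-3, -7<-2, -5<-3); eliminate dive right.
Row left is strictly dominated by row right (-5>-7); eliminate left.
Row center is strictly dominated by row right (-5>-7); eliminate center.
Only (right, dive left) remains, with payoff -5.

-5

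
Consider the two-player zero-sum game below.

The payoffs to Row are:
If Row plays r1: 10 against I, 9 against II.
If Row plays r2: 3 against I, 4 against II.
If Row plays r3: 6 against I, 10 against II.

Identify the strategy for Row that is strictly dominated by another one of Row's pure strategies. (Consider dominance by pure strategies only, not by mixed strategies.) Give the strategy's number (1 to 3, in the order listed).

Compare r2 with r1: 10 > 3, 9 > 4.
So r1 strictly dominates r2 for Row; r2 is strictly dominated.

2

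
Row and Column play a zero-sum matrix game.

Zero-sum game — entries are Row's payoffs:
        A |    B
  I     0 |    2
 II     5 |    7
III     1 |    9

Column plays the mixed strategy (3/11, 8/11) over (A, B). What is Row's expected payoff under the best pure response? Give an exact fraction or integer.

I: (0)·(3/11) + (2)·(8/11) = 16/11.
II: (5)·(3/11) + (7)·(8/11) = 71/11.
III: (1)·(3/11) + (9)·(8/11) = 75/11.
The best pure response is III with expected payoff 75/11.

75/11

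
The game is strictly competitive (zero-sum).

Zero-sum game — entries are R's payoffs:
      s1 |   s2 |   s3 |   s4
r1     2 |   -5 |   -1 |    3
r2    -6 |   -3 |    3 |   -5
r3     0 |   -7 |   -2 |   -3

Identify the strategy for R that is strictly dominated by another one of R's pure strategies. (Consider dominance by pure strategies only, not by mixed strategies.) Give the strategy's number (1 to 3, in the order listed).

Compare r3 with r1: 2 > 0, -5 > -7, -1 > -2, 3 > -3.
So r1 strictly dominates r3 for R; r3 is strictly dominated.

3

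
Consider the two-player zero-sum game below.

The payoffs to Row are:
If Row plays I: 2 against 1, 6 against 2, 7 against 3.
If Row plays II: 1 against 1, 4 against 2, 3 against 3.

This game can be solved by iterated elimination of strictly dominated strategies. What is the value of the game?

Column 3 is strictly dominated by 1 for Column (2<7, 1<3); eliminate 3.
Row II is strictly dominated by row I (2>1, 6>4); eliminate II.
Column 2 is strictly dominated by 1 for Column (2<6); eliminate 2.
Only (I, 1) remains, with payoff 2.

2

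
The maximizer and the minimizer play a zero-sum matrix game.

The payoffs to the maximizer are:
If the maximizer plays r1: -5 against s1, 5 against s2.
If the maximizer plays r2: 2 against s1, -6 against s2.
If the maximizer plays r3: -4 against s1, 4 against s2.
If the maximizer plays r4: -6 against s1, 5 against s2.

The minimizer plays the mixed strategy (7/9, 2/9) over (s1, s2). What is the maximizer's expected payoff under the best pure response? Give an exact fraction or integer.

2/9

r1: (-5)·(7/9) + (5)·(2/9) = -25/9.
r2: (2)·(7/9) + (-6)·(2/9) = 2/9.
r3: (-4)·(7/9) + (4)·(2/9) = -20/9.
r4: (-6)·(7/9) + (5)·(2/9) = -32/9.
The best pure response is r2 with expected payoff 2/9.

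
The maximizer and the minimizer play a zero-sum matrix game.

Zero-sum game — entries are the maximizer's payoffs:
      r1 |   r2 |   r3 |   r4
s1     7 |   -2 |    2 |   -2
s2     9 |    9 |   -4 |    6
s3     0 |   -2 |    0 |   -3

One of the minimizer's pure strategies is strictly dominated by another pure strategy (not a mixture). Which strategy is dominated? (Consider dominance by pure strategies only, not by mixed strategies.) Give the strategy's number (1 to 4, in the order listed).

The minimizer prefers columns that give the maximizer less. Compare r1 with r4: -2 < 7, 6 < 9, -3 < 0.
So r4 strictly dominates r1 for the minimizer; r1 is strictly dominated.

1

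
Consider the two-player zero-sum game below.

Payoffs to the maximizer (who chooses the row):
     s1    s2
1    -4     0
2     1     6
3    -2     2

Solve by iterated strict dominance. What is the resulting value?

1

Column s2 is strictly dominated by s1 for the minimizer (-4<0, 1<6, -2<2); eliminate s2.
Row 3 is strictly dominated by row 2 (1>-2); eliminate 3.
Row 1 is strictly dominated by row 2 (1>-4); eliminate 1.
Only (2, s1) remains, with payoff 1.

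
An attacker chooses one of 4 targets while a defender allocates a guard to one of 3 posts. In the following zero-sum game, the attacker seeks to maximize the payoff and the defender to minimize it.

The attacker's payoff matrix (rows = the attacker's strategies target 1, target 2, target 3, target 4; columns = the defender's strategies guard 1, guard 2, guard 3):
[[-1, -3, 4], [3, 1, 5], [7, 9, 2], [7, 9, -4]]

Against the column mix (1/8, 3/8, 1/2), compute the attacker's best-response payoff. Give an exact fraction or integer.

target 1: (-1)·(1/8) + (-3)·(3/8) + (4)·(1/2) = 3/4.
target 2: (3)·(1/8) + (1)·(3/8) + (5)·(1/2) = 13/4.
target 3: (7)·(1/8) + (9)·(3/8) + (2)·(1/2) = 21/4.
target 4: (7)·(1/8) + (9)·(3/8) + (-4)·(1/2) = 9/4.
The best pure response is target 3 with expected payoff 21/4.

21/4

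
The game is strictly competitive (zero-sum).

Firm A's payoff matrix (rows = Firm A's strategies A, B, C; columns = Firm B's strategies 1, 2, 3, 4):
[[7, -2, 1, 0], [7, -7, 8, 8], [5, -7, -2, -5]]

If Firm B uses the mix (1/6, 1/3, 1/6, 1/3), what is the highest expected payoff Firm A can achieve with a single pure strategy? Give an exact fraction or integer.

A: (7)·(1/6) + (-2)·(1/3) + (1)·(1/6) + (0)·(1/3) = 2/3.
B: (7)·(1/6) + (-7)·(1/3) + (8)·(1/6) + (8)·(1/3) = 17/6.
C: (5)·(1/6) + (-7)·(1/3) + (-2)·(1/6) + (-5)·(1/3) = -7/2.
The best pure response is B with expected payoff 17/6.

17/6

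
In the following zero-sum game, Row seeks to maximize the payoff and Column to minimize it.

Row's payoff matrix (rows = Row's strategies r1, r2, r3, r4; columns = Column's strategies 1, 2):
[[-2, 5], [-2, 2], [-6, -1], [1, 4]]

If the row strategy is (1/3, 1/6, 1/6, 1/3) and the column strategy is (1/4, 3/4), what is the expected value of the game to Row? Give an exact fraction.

Against (1/4, 3/4), each row's expected payoff is r1: 13/4; r2: 1; r3: -9/4; r4: 13/4.
Taking the (1/3, 1/6, 1/6, 1/3)-weighted average: (1/3)·(13/4) + (1/6)·(1) + (1/6)·(-9/4) + (1/3)·(13/4) = 47/24.

47/24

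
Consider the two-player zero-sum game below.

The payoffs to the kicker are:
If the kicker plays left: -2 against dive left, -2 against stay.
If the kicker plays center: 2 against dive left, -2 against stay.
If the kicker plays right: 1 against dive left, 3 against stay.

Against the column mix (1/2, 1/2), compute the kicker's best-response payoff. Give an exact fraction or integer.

2

left: (-2)·(1/2) + (-2)·(1/2) = -2.
center: (2)·(1/2) + (-2)·(1/2) = 0.
right: (1)·(1/2) + (3)·(1/2) = 2.
The best pure response is right with expected payoff 2.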